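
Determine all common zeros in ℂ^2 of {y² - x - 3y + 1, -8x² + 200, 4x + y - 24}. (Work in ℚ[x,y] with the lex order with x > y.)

{(5, 4)}

Compute a lex Gröbner basis by Buchberger's algorithm.
f_1 = -x + y² - 3y + 1, LT = x.
f_2 = -8x² + 200, LT = x².
f_3 = 4x + y - 24, LT = x.

S(f_1,f_2): lcm = x². S = -xy² + 3xy - x + 25.
  leading term xy²: subtract (y²)·f_1 from -xy² + 3xy - x + 25 → 3xy - x - y⁴ + 3y³ - y² + 25
  leading term xy: subtract (-3y)·f_1 from 3xy - x - y⁴ + 3y³ - y² + 25 → -x - y⁴ + 6y³ - 10y² + 3y + 25
  leading term x: subtract (1)·f_1 from -x - y⁴ + 6y³ - 10y² + 3y + 25 → -y⁴ + 6y³ - 11y² + 6y + 24
  leading term y⁴: no divisor's leading term divides it; move -y⁴ to the remainder.
  leading term y³: no divisor's leading term divides it; move 6y³ to the remainder.
  leading term y²: no divisor's leading term divides it; move -11y² to the remainder.
  leading term y: no divisor's leading term divides it; move 6y to the remainder.
  leading term 1: no divisor's leading term divides it; move 24 to the remainder.
  remainder -y⁴ + 6y³ - 11y² + 6y + 24 ≠ 0; add h_4 = -y⁴ + 6y³ - 11y² + 6y + 24 to the basis.

S(f_1,f_3): lcm = x. S = -y² + 11/4y + 5.
  leading term y²: no divisor's leading term divides it; move -y² to the remainder.
  leading term y: no divisor's leading term divides it; move 11/4y to the remainder.
  leading term 1: no divisor's leading term divides it; move 5 to the remainder.
  remainder -y² + 11/4y + 5 ≠ 0; add h_5 = -y² + 11/4y + 5 to the basis.

S(f_2,f_3): lcm = x². S = -¼xy + 6x - 25.
  leading term xy: subtract (¼y)·f_1 from -¼xy + 6x - 25 → 6x - ¼y³ + ¾y² - ¼y - 25
  leading term x: subtract (-6)·f_1 from 6x - ¼y³ + ¾y² - ¼y - 25 → -¼y³ + 27/4y² - 73/4y - 19
  leading term y³: subtract (¼y)·h_5 from -¼y³ + 27/4y² - 73/4y - 19 → 97/16y² - 39/2y - 19
  leading term y²: subtract (-97/16)·h_5 from 97/16y² - 39/2y - 19 → -181/64y + 181/16
  leading term y: no divisor's leading term divides it; move -181/64y to the remainder.
  leading term 1: no divisor's leading term divides it; move 181/16 to the remainder.
  remainder -181/64y + 181/16 ≠ 0; add h_6 = -181/64y + 181/16 to the basis.

The other S-polynomials (S(f_1,h_4), S(f_2,h_4), S(f_3,h_4), S(f_1,h_5), S(f_2,h_5), S(f_3,h_5), S(h_4,h_5), S(f_1,h_6), S(f_2,h_6), S(f_3,h_6), S(h_4,h_6), S(h_5,h_6)) all reduce to 0 modulo the current basis, so we have a Gröbner basis.
Inter-reduce: drop elements whose leading term is divisible by another's, tail-reduce, and make monic.
Reduced Gröbner basis: {x - 5, y - 4}.

From the last basis element, y - 4 = 0, so y takes values in {4}. Each choice, substituted upward through the basis, yields the corresponding point(s) of the solution set.
  y = 4: the earlier basis element becomes x - 5 = 0, giving x = 5 — point (5, 4).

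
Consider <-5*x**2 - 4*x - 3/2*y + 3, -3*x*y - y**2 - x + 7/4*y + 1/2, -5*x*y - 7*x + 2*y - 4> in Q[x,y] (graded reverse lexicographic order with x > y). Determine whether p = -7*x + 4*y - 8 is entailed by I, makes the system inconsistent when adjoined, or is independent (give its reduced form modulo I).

-7*x + 4*y - 8 lies in I (it reduces to 0).

First compute the reduced Gröbner basis of I by Buchberger's algorithm.
f_1 = -5*x**2 - 4*x - 3/2*y + 3, LT = x**2.
f_2 = -3*x*y - y**2 - x + 7/4*y + 1/2, LT = x*y.
f_3 = -5*x*y - 7*x + 2*y - 4, LT = x*y.

S(f_1,f_2): lcm = x**2*y. S = -1/3*x*y**2 - 1/3*x**2 + 83/60*x*y + 3/10*y**2 + 1/6*x - 3/5*y.
  leading term x*y**2: subtract (1/9*y)·f_2 from -1/3*x*y**2 - 1/3*x**2 + 83/60*x*y + 3/10*y**2 + 1/6*x - 3/5*y → 1/9*y**3 - 1/3*x**2 + 269/180*x*y + 19/180*y**2 + 1/6*x - 59/90*y
  leading term y**3: no divisor's leading term divides it; move 1/9*y**3 to the remainder.
  leading term x**2: subtract (1/15)·f_1 from -1/3*x**2 + 269/180*x*y + 19/180*y**2 + 1/6*x - 59/90*y → 269/180*x*y + 19/180*y**2 + 13/30*x - 5/9*y - 1/5
  leading term x*y: subtract (-269/540)·f_2 from 269/180*x*y + 19/180*y**2 + 13/30*x - 5/9*y - 1/5 → -53/135*y**2 - 7/108*x + 683/2160*y + 53/1080
  leading term y**2: no divisor's leading term divides it; move -53/135*y**2 to the remainder.
  leading term x: no divisor's leading term divides it; move -7/108*x to the remainder.
  leading term y: no divisor's leading term divides it; move 683/2160*y to the remainder.
  leading term 1: no divisor's leading term divides it; move 53/1080 to the remainder.
  remainder 1/9*y**3 - 53/135*y**2 - 7/108*x + 683/2160*y + 53/1080 ≠ 0; add h_4 = 1/9*y**3 - 53/135*y**2 - 7/108*x + 683/2160*y + 53/1080 to the basis.

S(f_1,f_3): lcm = x**2*y. S = -7/5*x**2 + 6/5*x*y + 3/10*y**2 - 4/5*x - 3/5*y.
  leading term x**2: subtract (7/25)·f_1 from -7/5*x**2 + 6/5*x*y + 3/10*y**2 - 4/5*x - 3/5*y → 6/5*x*y + 3/10*y**2 + 8/25*x - 9/50*y - 21/25
  leading term x*y: subtract (-2/5)·f_2 from 6/5*x*y + 3/10*y**2 + 8/25*x - 9/50*y - 21/25 → -1/10*y**2 - 2/25*x + 13/25*y - 16/25
  leading term y**2: no divisor's leading term divides it; move -1/10*y**2 to the remainder.
  leading term x: no divisor's leading term divides it; move -2/25*x to the remainder.
  leading term y: no divisor's leading term divides it; move 13/25*y to the remainder.
  leading term 1: no divisor's leading term divides it; move -16/25 to the remainder.
  remainder -1/10*y**2 - 2/25*x + 13/25*y - 16/25 ≠ 0; add h_5 = -1/10*y**2 - 2/25*x + 13/25*y - 16/25 to the basis.

S(f_2,f_3): lcm = x*y. S = 1/3*y**2 - 16/15*x - 11/60*y - 29/30.
  leading term y**2: subtract (-10/3)·h_5 from 1/3*y**2 - 16/15*x - 11/60*y - 29/30 → -4/3*x + 31/20*y - 31/10
  leading term x: no divisor's leading term divides it; move -4/3*x to the remainder.
  leading term y: no divisor's leading term divides it; move 31/20*y to the remainder.
  leading term 1: no divisor's leading term divides it; move -31/10 to the remainder.
  remainder -4/3*x + 31/20*y - 31/10 ≠ 0; add h_6 = -4/3*x + 31/20*y - 31/10 to the basis.

S(f_3,h_4): lcm = x*y**3. S = 74/15*x*y**2 - 2/5*y**3 + 7/12*x**2 - 683/240*x*y + 4/5*y**2 - 53/120*x.
  leading term x*y**2: subtract (-74/45*y)·f_2 from 74/15*x*y**2 - 2/5*y**3 + 7/12*x**2 - 683/240*x*y + 4/5*y**2 - 53/120*x → -92/45*y**3 + 7/12*x**2 - 3233/720*x*y + 331/90*y**2 - 53/120*x + 37/45*y
  leading term y**3: subtract (-92/5)·h_4 from -92/45*y**3 + 7/12*x**2 - 3233/720*x*y + 331/90*y**2 - 53/120*x + 37/45*y → 7/12*x**2 - 3233/720*x*y - 4787/1350*y**2 - 353/216*x + 17929/2700*y + 1219/1350
  leading term x**2: subtract (-7/60)·f_1 from 7/12*x**2 - 3233/720*x*y - 4787/1350*y**2 - 353/216*x + 17929/2700*y + 1219/1350 → -3233/720*x*y - 4787/1350*y**2 - 2269/1080*x + 34913/5400*y + 3383/2700
  leading term x*y: subtract (3233/2160)·f_2 from -3233/720*x*y - 4787/1350*y**2 - 2269/1080*x + 34913/5400*y + 3383/2700 → -2459/1200*y**2 - 29/48*x + 18461/4800*y + 1211/2400
  leading term y**2: subtract (2459/120)·h_5 from -2459/1200*y**2 - 29/48*x + 18461/4800*y + 1211/2400 → 6211/6000*x - 54477/8000*y + 54477/4000
  leading term x: subtract (-6211/8000)·h_6 from 6211/6000*x - 54477/8000*y + 54477/4000 → -896999/160000*y + 896999/80000
  leading term y: no divisor's leading term divides it; move -896999/160000*y to the remainder.
  leading term 1: no divisor's leading term divides it; move 896999/80000 to the remainder.
  remainder -896999/160000*y + 896999/80000 ≠ 0; add h_7 = -896999/160000*y + 896999/80000 to the basis.

The other S-polynomials (S(f_1,h_4), S(f_2,h_4), S(f_1,h_5), S(f_2,h_5), S(f_3,h_5), S(h_4,h_5), S(f_1,h_6), S(f_2,h_6), S(f_3,h_6), S(h_4,h_6), S(h_5,h_6), S(f_1,h_7), S(f_2,h_7), S(f_3,h_7), S(h_4,h_7), S(h_5,h_7), S(h_6,h_7)) all reduce to 0 modulo the current basis, so we have a Gröbner basis.
Inter-reduce: drop elements whose leading term is divisible by another's, tail-reduce, and make monic.
Reduced Gröbner basis: {x, y - 2}.
Label its elements g_1 = x, g_2 = y - 2.

Reduce p = -7*x + 4*y - 8 modulo G:
  leading term x: subtract (-7)·g_1 from -7*x + 4*y - 8 → 4*y - 8
  leading term y: subtract (4)·g_2 from 4*y - 8 → 0
  normal form = 0.
Since the normal form is 0, p ∈ I.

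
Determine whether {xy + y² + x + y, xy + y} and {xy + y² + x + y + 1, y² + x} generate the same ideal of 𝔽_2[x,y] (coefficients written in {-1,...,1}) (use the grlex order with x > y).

No, the ideals differ.

Equality of ideals is decidable: compute both reduced Gröbner bases (unique for the ordering) and check whether they agree.
Buchberger on the first generating set:
f_1 = xy + y² + x + y, LT = xy.
f_2 = xy + y, LT = xy.

S(f_1,f_2): lcm = xy. S = y² + x.
  leading term y²: no divisor's leading term divides it; move y² to the remainder.
  leading term x: no divisor's leading term divides it; move x to the remainder.
  remainder y² + x ≠ 0; add g_3 = y² + x to the basis.

S(f_1,g_3): lcm = xy². S = y³ + x² + xy + y².
  leading term y³: subtract (y)·g_3 from y³ + x² + xy + y² → x² + y²
  leading term x²: no divisor's leading term divides it; move x² to the remainder.
  leading term y²: subtract (1)·g_3 from y² → x
  leading term x: no divisor's leading term divides it; move x to the remainder.
  remainder x² + x ≠ 0; add g_4 = x² + x to the basis.

The other S-polynomials (S(f_2,g_3), S(f_1,g_4), S(f_2,g_4), S(g_3,g_4)) all reduce to 0 modulo the current basis, so we have a Gröbner basis.
Inter-reduce: drop elements whose leading term is divisible by another's, tail-reduce, and make monic.
Reduced Gröbner basis: {x² + x, xy + y, y² + x}.

Buchberger on the second generating set:
h_1 = xy + y² + x + y + 1, LT = xy.
h_2 = y² + x, LT = y².

S(h_1,h_2): lcm = xy². S = y³ + x² + xy + y² + y.
  leading term y³: subtract (y)·h_2 from y³ + x² + xy + y² + y → x² + y² + y
  leading term x²: no divisor's leading term divides it; move x² to the remainder.
  leading term y²: subtract (1)·h_2 from y² + y → x + y
  leading term x: no divisor's leading term divides it; move x to the remainder.
  leading term y: no divisor's leading term divides it; move y to the remainder.
  remainder x² + x + y ≠ 0; add k_3 = x² + x + y to the basis.

The other S-polynomials (S(h_1,k_3), S(h_2,k_3)) all reduce to 0 modulo the current basis, so we have a Gröbner basis.
Inter-reduce: drop elements whose leading term is divisible by another's, tail-reduce, and make monic.
Reduced Gröbner basis: {x² + x + y, xy + y + 1, y² + x}.

The bases are distinct; the ideals are different.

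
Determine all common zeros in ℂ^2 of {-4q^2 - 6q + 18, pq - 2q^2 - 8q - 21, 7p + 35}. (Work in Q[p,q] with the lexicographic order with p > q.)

{(-5, -3)}

Compute a lex Gröbner basis by Buchberger's algorithm.
f_1 = -4q^2 - 6q + 18, LT = q^2.
f_2 = pq - 2q^2 - 8q - 21, LT = pq.
f_3 = 7p + 35, LT = p.

S(f_1,f_2): lcm = pq^2. S = 3/2pq - 9/2p + 2q^3 + 8q^2 + 21q.
  leading term pq: subtract (3/2)·f_2 from 3/2pq - 9/2p + 2q^3 + 8q^2 + 21q → -9/2p + 2q^3 + 11q^2 + 33q + 63/2
  leading term p: subtract (-9/14)·f_3 from -9/2p + 2q^3 + 11q^2 + 33q + 63/2 → 2q^3 + 11q^2 + 33q + 54
  leading term q^3: subtract (-1/2q)·f_1 from 2q^3 + 11q^2 + 33q + 54 → 8q^2 + 42q + 54
  leading term q^2: subtract (-2)·f_1 from 8q^2 + 42q + 54 → 30q + 90
  leading term q: no divisor's leading term divides it; move 30q to the remainder.
  leading term 1: no divisor's leading term divides it; move 90 to the remainder.
  remainder 30q + 90 ≠ 0; add h_4 = 30q + 90 to the basis.

The other S-polynomials (S(f_1,f_3), S(f_2,f_3), S(f_1,h_4), S(f_2,h_4), S(f_3,h_4)) all reduce to 0 modulo the current basis, so we have a Gröbner basis.
Inter-reduce: drop elements whose leading term is divisible by another's, tail-reduce, and make monic.
Reduced Gröbner basis: {p + 5, q + 3}.

Since the basis is lex-ordered, q + 3 is univariate in q. Its roots are {-3}. Back-substituting each root into the other basis elements fixes the other coordinates.
  q = -3: the earlier basis element becomes p + 5 = 0, giving p = -5 — point (-5, -3).
Check: every point annihilates each of the original generators.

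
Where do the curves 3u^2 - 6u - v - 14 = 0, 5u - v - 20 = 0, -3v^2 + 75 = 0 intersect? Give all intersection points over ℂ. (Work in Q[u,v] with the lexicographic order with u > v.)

Compute a lex Gröbner basis by Buchberger's algorithm.
f_1 = 3u^2 - 6u - v - 14, LT = u^2.
f_2 = 5u - v - 20, LT = u.
f_3 = -3v^2 + 75, LT = v^2.

S(f_1,f_2): lcm = u^2. S = 1/5uv + 2u - 1/3v - 14/3.
  leading term uv: subtract (1/25v)·f_2 from 1/5uv + 2u - 1/3v - 14/3 → 2u + 1/25v^2 + 7/15v - 14/3
  leading term u: subtract (2/5)·f_2 from 2u + 1/25v^2 + 7/15v - 14/3 → 1/25v^2 + 13/15v + 10/3
  leading term v^2: subtract (-1/75)·f_3 from 1/25v^2 + 13/15v + 10/3 → 13/15v + 13/3
  leading term v: no divisor's leading term divides it; move 13/15v to the remainder.
  leading term 1: no divisor's leading term divides it; move 13/3 to the remainder.
  remainder 13/15v + 13/3 ≠ 0; add h_4 = 13/15v + 13/3 to the basis.

The other S-polynomials (S(f_1,f_3), S(f_2,f_3), S(f_1,h_4), S(f_2,h_4), S(f_3,h_4)) all reduce to 0 modulo the current basis, so we have a Gröbner basis.
Inter-reduce: drop elements whose leading term is divisible by another's, tail-reduce, and make monic.
Reduced Gröbner basis: {u - 3, v + 5}.

A lex Gröbner basis eliminates variables successively. Here v + 5 depends only on v, with roots {-5}; lifting each root through the earlier basis elements recovers the full solutions.
  v = -5: the earlier basis element becomes u - 3 = 0, giving u = 3 — point (3, -5).

{(3, -5)}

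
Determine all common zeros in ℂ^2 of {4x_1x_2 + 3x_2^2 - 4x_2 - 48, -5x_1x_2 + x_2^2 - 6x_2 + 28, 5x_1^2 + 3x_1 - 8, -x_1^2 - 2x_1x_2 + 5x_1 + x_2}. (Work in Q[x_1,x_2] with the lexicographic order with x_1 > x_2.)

{(1, 4)}

Compute a lex Gröbner basis by Buchberger's algorithm.
f_1 = 4x_1x_2 + 3x_2^2 - 4x_2 - 48, LT = x_1x_2.
f_2 = -5x_1x_2 + x_2^2 - 6x_2 + 28, LT = x_1x_2.
f_3 = 5x_1^2 + 3x_1 - 8, LT = x_1^2.
f_4 = -x_1^2 - 2x_1x_2 + 5x_1 + x_2, LT = x_1^2.

S(f_1,f_2): lcm = x_1x_2. S = 19/20x_2^2 - 11/5x_2 - 32/5.
  reduce S modulo (f_1, f_2, f_3, f_4):
  remainder 19/20x_2^2 - 11/5x_2 - 32/5 ≠ 0; add h_5 = 19/20x_2^2 - 11/5x_2 - 32/5 to the basis.

S(f_1,f_3): lcm = x_1^2x_2. S = 3/4x_1x_2^2 - 8/5x_1x_2 - 12x_1 + 8/5x_2.
  reduce S modulo (f_1, f_2, f_3, f_4, h_5):
  remainder -12x_1 + 12111/1805x_2 - 26784/1805 ≠ 0; add h_6 = -12x_1 + 12111/1805x_2 - 26784/1805 to the basis.

S(f_1,f_4): lcm = x_1^2x_2. S = -5/4x_1x_2^2 + 4x_1x_2 - 12x_1 + x_2^2.
  reduce S modulo (f_1, f_2, f_3, f_4, h_5, h_6):
  remainder -25076/1805x_2 + 100304/1805 ≠ 0; add h_7 = -25076/1805x_2 + 100304/1805 to the basis.

The other S-polynomials (S(f_2,f_3), S(f_2,f_4), S(f_3,f_4), S(f_1,h_5), S(f_2,h_5), S(f_3,h_5), S(f_4,h_5), S(f_1,h_6), S(f_2,h_6), S(f_3,h_6), S(f_4,h_6), S(h_5,h_6), S(f_1,h_7), S(f_2,h_7), S(f_3,h_7), S(f_4,h_7), S(h_5,h_7), S(h_6,h_7)) all reduce to 0 modulo the current basis, so we have a Gröbner basis.
Inter-reduce: drop elements whose leading term is divisible by another's, tail-reduce, and make monic.
Reduced Gröbner basis: {x_1 - 1, x_2 - 4}.

Elimination: the polynomial x_2 - 4 lies in the elimination ideal for x_2, so x_2 ∈ {4}. For each such x_2, the remaining basis elements (now univariate) give the rest of the solution.
  x_2 = 4: the earlier basis element becomes x_1 - 1 = 0, giving x_1 = 1 — point (1, 4).
This is the nonlinear analogue of row-reducing a linear system.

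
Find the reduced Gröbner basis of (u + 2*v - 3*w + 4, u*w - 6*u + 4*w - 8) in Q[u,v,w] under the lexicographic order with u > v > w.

G = {u + 2*v - 3*w + 4, v*w - 6*v - 3/2*w**2 + 9*w - 8}

f_1 = u + 2*v - 3*w + 4, LT = u.
f_2 = u*w - 6*u + 4*w - 8, LT = u*w.

S(f_1,f_2): lcm = u*w. S = 6*u + 2*v*w - 3*w**2 + 8.
  leading term u: subtract (6)·f_1 from 6*u + 2*v*w - 3*w**2 + 8 → 2*v*w - 12*v - 3*w**2 + 18*w - 16
  leading term v*w: no divisor's leading term divides it; move 2*v*w to the remainder.
  leading term v: no divisor's leading term divides it; move -12*v to the remainder.
  leading term w**2: no divisor's leading term divides it; move -3*w**2 to the remainder.
  leading term w: no divisor's leading term divides it; move 18*w to the remainder.
  leading term 1: no divisor's leading term divides it; move -16 to the remainder.
  remainder 2*v*w - 12*v - 3*w**2 + 18*w - 16 ≠ 0; add g_3 = 2*v*w - 12*v - 3*w**2 + 18*w - 16 to the basis.

The other S-polynomials (S(f_1,g_3), S(f_2,g_3)) all reduce to 0 modulo the current basis, so we have a Gröbner basis.
Inter-reduce: drop elements whose leading term is divisible by another's, tail-reduce, and make monic.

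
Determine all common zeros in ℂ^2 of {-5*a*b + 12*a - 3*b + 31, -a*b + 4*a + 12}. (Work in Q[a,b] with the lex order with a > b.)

{(-9/8, -20/3), (-4, 1)}

Compute a lex Gröbner basis by Buchberger's algorithm.
f_1 = -5*a*b + 12*a - 3*b + 31, LT = a*b.
f_2 = -a*b + 4*a + 12, LT = a*b.

S(f_1,f_2): lcm = a*b. S = 8/5*a + 3/5*b + 29/5.
  leading term a: no divisor's leading term divides it; move 8/5*a to the remainder.
  leading term b: no divisor's leading term divides it; move 3/5*b to the remainder.
  leading term 1: no divisor's leading term divides it; move 29/5 to the remainder.
  remainder 8/5*a + 3/5*b + 29/5 ≠ 0; add h_3 = 8/5*a + 3/5*b + 29/5 to the basis.

S(f_1,h_3): lcm = a*b. S = -12/5*a - 3/8*b**2 - 121/40*b - 31/5.
  leading term a: subtract (-3/2)·h_3 from -12/5*a - 3/8*b**2 - 121/40*b - 31/5 → -3/8*b**2 - 17/8*b + 5/2
  leading term b**2: no divisor's leading term divides it; move -3/8*b**2 to the remainder.
  leading term b: no divisor's leading term divides it; move -17/8*b to the remainder.
  leading term 1: no divisor's leading term divides it; move 5/2 to the remainder.
  remainder -3/8*b**2 - 17/8*b + 5/2 ≠ 0; add h_4 = -3/8*b**2 - 17/8*b + 5/2 to the basis.

The other S-polynomials (S(f_2,h_3), S(f_1,h_4), S(f_2,h_4), S(h_3,h_4)) all reduce to 0 modulo the current basis, so we have a Gröbner basis.
Inter-reduce: drop elements whose leading term is divisible by another's, tail-reduce, and make monic.
Reduced Gröbner basis: {a + 3/8*b + 29/8, b**2 + 17/3*b - 20/3}.

Elimination: the polynomial b**2 + 17/3*b - 20/3 lies in the elimination ideal for b, so b ∈ {-20/3, 1}. For each such b, the remaining basis elements (now univariate) give the rest of the solution.
  b = -20/3: the earlier basis element becomes a + 9/8 = 0, giving a = -9/8 — point (-9/8, -20/3).
  b = 1: the earlier basis element becomes a + 4 = 0, giving a = -4 — point (-4, 1).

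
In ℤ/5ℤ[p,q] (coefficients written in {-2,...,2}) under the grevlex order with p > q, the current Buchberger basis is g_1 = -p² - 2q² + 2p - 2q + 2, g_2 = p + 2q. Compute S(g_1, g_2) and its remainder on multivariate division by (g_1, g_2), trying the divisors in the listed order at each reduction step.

lcm(LM(g_1), LM(g_2)) = p².
S = (lcm/LT(g_1))·g_1 − (lcm/LT(g_2))·g_2 = -2pq + 2q² - 2p + 2q - 2.
Reduce S modulo (g_1, g_2) in that order:
  leading term pq: subtract (-2q)·g_2 from -2pq + 2q² - 2p + 2q - 2 → q² - 2p + 2q - 2
  leading term q²: no divisor's leading term divides it; move q² to the remainder.
  leading term p: subtract (-2)·g_2 from -2p + 2q - 2 → q - 2
  leading term q: no divisor's leading term divides it; move q to the remainder.
  leading term 1: no divisor's leading term divides it; move -2 to the remainder.
The remainder q² + q - 2 is nonzero, so it would be added as the next basis element.

S(g_1, g_2) = -2pq + 2q² - 2p + 2q - 2; remainder on division = q² + q - 2.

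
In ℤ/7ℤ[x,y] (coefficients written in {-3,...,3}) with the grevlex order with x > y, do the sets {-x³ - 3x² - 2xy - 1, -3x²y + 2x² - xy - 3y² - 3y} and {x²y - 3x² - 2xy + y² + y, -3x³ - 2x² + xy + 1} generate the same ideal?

Two ideals are equal iff their reduced Gröbner bases coincide (the reduced basis is unique for a fixed ordering).
Buchberger on the first generating set:
f_1 = -x³ - 3x² - 2xy - 1, LT = x³.
f_2 = -3x²y + 2x² - xy - 3y² - 3y, LT = x²y.

S(f_1,f_2): lcm = x³y. S = 3x³ - 2x²y + xy² - xy + y.
  leading term x³: subtract (-3)·f_1 from 3x³ - 2x²y + xy² - xy + y → -2x²y + xy² - 2x² + y - 3
  leading term x²y: subtract (3)·f_2 from -2x²y + xy² - 2x² + y - 3 → xy² - x² + 3xy + 2y² + 3y - 3
  leading term xy²: no divisor's leading term divides it; move xy² to the remainder.
  leading term x²: no divisor's leading term divides it; move -x² to the remainder.
  leading term xy: no divisor's leading term divides it; move 3xy to the remainder.
  leading term y²: no divisor's leading term divides it; move 2y² to the remainder.
  leading term y: no divisor's leading term divides it; move 3y to the remainder.
  leading term 1: no divisor's leading term divides it; move -3 to the remainder.
  remainder xy² - x² + 3xy + 2y² + 3y - 3 ≠ 0; add g_3 = xy² - x² + 3xy + 2y² + 3y - 3 to the basis.

S(f_1,g_3): lcm = x³y². S = x⁴ - 3x³y + x²y² + 2xy³ - 3x²y + 3x² + y².
  leading term x⁴: subtract (-x)·f_1 from x⁴ - 3x³y + x²y² + 2xy³ - 3x²y + 3x² + y² → -3x³y + x²y² + 2xy³ - 3x³ + 2x²y + 3x² + y² - x
  leading term x³y: subtract (3y)·f_1 from -3x³y + x²y² + 2xy³ - 3x³ + 2x²y + 3x² + y² - x → x²y² + 2xy³ - 3x³ - 3x²y - xy² + 3x² + y² - x + 3y
  leading term x²y²: subtract (2y)·f_2 from x²y² + 2xy³ - 3x³ - 3x²y - xy² + 3x² + y² - x + 3y → 2xy³ - 3x³ + xy² - y³ + 3x² - x + 3y
  leading term xy³: subtract (2y)·g_3 from 2xy³ - 3x³ + xy² - y³ + 3x² - x + 3y → -3x³ + 2x²y + 2xy² + 2y³ + 3x² + y² - x + 2y
  leading term x³: subtract (3)·f_1 from -3x³ + 2x²y + 2xy² + 2y³ + 3x² + y² - x + 2y → 2x²y + 2xy² + 2y³ - 2x² - xy + y² - x + 2y + 3
  leading term x²y: subtract (-3)·f_2 from 2x²y + 2xy² + 2y³ - 2x² - xy + y² - x + 2y + 3 → 2xy² + 2y³ - 3x² + 3xy - y² - x + 3
  leading term xy²: subtract (2)·g_3 from 2xy² + 2y³ - 3x² + 3xy - y² - x + 3 → 2y³ - x² - 3xy + 2y² - x + y + 2
  leading term y³: no divisor's leading term divides it; move 2y³ to the remainder.
  leading term x²: no divisor's leading term divides it; move -x² to the remainder.
  leading term xy: no divisor's leading term divides it; move -3xy to the remainder.
  leading term y²: no divisor's leading term divides it; move 2y² to the remainder.
  leading term x: no divisor's leading term divides it; move -x to the remainder.
  leading term y: no divisor's leading term divides it; move y to the remainder.
  leading term 1: no divisor's leading term divides it; move 2 to the remainder.
  remainder 2y³ - x² - 3xy + 2y² - x + y + 2 ≠ 0; add g_4 = 2y³ - x² - 3xy + 2y² - x + y + 2 to the basis.

The other S-polynomials (S(f_2,g_3), S(f_1,g_4), S(f_2,g_4), S(g_3,g_4)) all reduce to 0 modulo the current basis, so we have a Gröbner basis.
Inter-reduce: drop elements whose leading term is divisible by another's, tail-reduce, and make monic.
Reduced Gröbner basis: {x³ + 3x² + 2xy + 1, x²y - 3x² - 2xy + y² + y, xy² - x² + 3xy + 2y² + 3y - 3, y³ + 3x² + 2xy + y² + 3x - 3y + 1}.

Buchberger on the second generating set:
h_1 = x²y - 3x² - 2xy + y² + y, LT = x²y.
h_2 = -3x³ - 2x² + xy + 1, LT = x³.

S(h_1,h_2): lcm = x³y. S = -3x³ + 2x²y - xy² + xy - 2y.
  leading term x³: subtract (1)·h_2 from -3x³ + 2x²y - xy² + xy - 2y → 2x²y - xy² + 2x² - 2y - 1
  leading term x²y: subtract (2)·h_1 from 2x²y - xy² + 2x² - 2y - 1 → -xy² + x² - 3xy - 2y² + 3y - 1
  leading term xy²: no divisor's leading term divides it; move -xy² to the remainder.
  leading term x²: no divisor's leading term divides it; move x² to the remainder.
  leading term xy: no divisor's leading term divides it; move -3xy to the remainder.
  leading term y²: no divisor's leading term divides it; move -2y² to the remainder.
  leading term y: no divisor's leading term divides it; move 3y to the remainder.
  leading term 1: no divisor's leading term divides it; move -1 to the remainder.
  remainder -xy² + x² - 3xy - 2y² + 3y - 1 ≠ 0; add k_3 = -xy² + x² - 3xy - 2y² + 3y - 1 to the basis.

S(h_1,k_3): lcm = x²y². S = x³ + x²y + 3xy² + y³ + 3xy + y² - x.
  leading term x³: subtract (2)·h_2 from x³ + x²y + 3xy² + y³ + 3xy + y² - x → x²y + 3xy² + y³ - 3x² + xy + y² - x - 2
  leading term x²y: subtract (1)·h_1 from x²y + 3xy² + y³ - 3x² + xy + y² - x - 2 → 3xy² + y³ + 3xy - x - y - 2
  leading term xy²: subtract (-3)·k_3 from 3xy² + y³ + 3xy - x - y - 2 → y³ + 3x² + xy + y² - x + y + 2
  leading term y³: no divisor's leading term divides it; move y³ to the remainder.
  leading term x²: no divisor's leading term divides it; move 3x² to the remainder.
  leading term xy: no divisor's leading term divides it; move xy to the remainder.
  leading term y²: no divisor's leading term divides it; move y² to the remainder.
  leading term x: no divisor's leading term divides it; move -x to the remainder.
  leading term y: no divisor's leading term divides it; move y to the remainder.
  leading term 1: no divisor's leading term divides it; move 2 to the remainder.
  remainder y³ + 3x² + xy + y² - x + y + 2 ≠ 0; add k_4 = y³ + 3x² + xy + y² - x + y + 2 to the basis.

The other S-polynomials (S(h_2,k_3), S(h_1,k_4), S(h_2,k_4), S(k_3,k_4)) all reduce to 0 modulo the current basis, so we have a Gröbner basis.
Inter-reduce: drop elements whose leading term is divisible by another's, tail-reduce, and make monic.
Reduced Gröbner basis: {x³ + 3x² + 2xy + 2, x²y - 3x² - 2xy + y² + y, xy² - x² + 3xy + 2y² - 3y + 1, y³ + 3x² + xy + y² - x + y + 2}.

The bases are distinct; the ideals are different.

No, the ideals differ.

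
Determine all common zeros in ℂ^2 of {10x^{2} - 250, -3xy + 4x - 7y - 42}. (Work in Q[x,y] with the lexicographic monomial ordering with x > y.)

{(5, -1), (-5, 31/4)}

Compute a lex Gröbner basis by Buchberger's algorithm.
f_1 = 10x^{2} - 250, LT = x^{2}.
f_2 = -3xy + 4x - 7y - 42, LT = xy.

S(f_1,f_2): lcm = x^{2}y. S = \tfrac{4}{3}x^{2} - \tfrac{7}{3}xy - 14x - 25y.
  leading term x^{2}: subtract (\tfrac{2}{15})·f_1 from \tfrac{4}{3}x^{2} - \tfrac{7}{3}xy - 14x - 25y → -\tfrac{7}{3}xy - 14x - 25y + \tfrac{100}{3}
  leading term xy: subtract (\tfrac{7}{9})·f_2 from -\tfrac{7}{3}xy - 14x - 25y + \tfrac{100}{3} → -\tfrac{154}{9}x - \tfrac{176}{9}y + 66
  leading term x: no divisor's leading term divides it; move -\tfrac{154}{9}x to the remainder.
  leading term y: no divisor's leading term divides it; move -\tfrac{176}{9}y to the remainder.
  leading term 1: no divisor's leading term divides it; move 66 to the remainder.
  remainder -\tfrac{154}{9}x - \tfrac{176}{9}y + 66 ≠ 0; add h_3 = -\tfrac{154}{9}x - \tfrac{176}{9}y + 66 to the basis.

S(f_2,h_3): lcm = xy. S = -\tfrac{4}{3}x - \tfrac{8}{7}y^{2} + \tfrac{130}{21}y + 14.
  leading term x: subtract (\tfrac{6}{77})·h_3 from -\tfrac{4}{3}x - \tfrac{8}{7}y^{2} + \tfrac{130}{21}y + 14 → -\tfrac{8}{7}y^{2} + \tfrac{54}{7}y + \tfrac{62}{7}
  leading term y^{2}: no divisor's leading term divides it; move -\tfrac{8}{7}y^{2} to the remainder.
  leading term y: no divisor's leading term divides it; move \tfrac{54}{7}y to the remainder.
  leading term 1: no divisor's leading term divides it; move \tfrac{62}{7} to the remainder.
  remainder -\tfrac{8}{7}y^{2} + \tfrac{54}{7}y + \tfrac{62}{7} ≠ 0; add h_4 = -\tfrac{8}{7}y^{2} + \tfrac{54}{7}y + \tfrac{62}{7} to the basis.

The other S-polynomials (S(f_1,h_3), S(f_1,h_4), S(f_2,h_4), S(h_3,h_4)) all reduce to 0 modulo the current basis, so we have a Gröbner basis.
Inter-reduce: drop elements whose leading term is divisible by another's, tail-reduce, and make monic.
Reduced Gröbner basis: {x + \tfrac{8}{7}y - \tfrac{27}{7}, y^{2} - \tfrac{27}{4}y - \tfrac{31}{4}}.

The lex basis is triangular: the last element involves only y. Solving y^{2} - \tfrac{27}{4}y - \tfrac{31}{4} = 0 gives y ∈ {-1, 31/4}; substituting each value into the earlier elements determines the remaining variables.
  y = -1: the earlier basis element becomes x - 5 = 0, giving x = 5 — point (5, -1).
  y = 31/4: the earlier basis element becomes x + 5 = 0, giving x = -5 — point (-5, 31/4).
Check: every point annihilates each of the original generators.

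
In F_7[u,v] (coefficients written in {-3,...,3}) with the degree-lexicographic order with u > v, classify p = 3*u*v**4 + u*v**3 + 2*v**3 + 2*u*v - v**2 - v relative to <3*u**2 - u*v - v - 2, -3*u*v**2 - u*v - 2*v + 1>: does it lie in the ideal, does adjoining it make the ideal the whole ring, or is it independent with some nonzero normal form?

First compute the reduced Gröbner basis of I by Buchberger's algorithm.
f_1 = 3*u**2 - u*v - v - 2, LT = u**2.
f_2 = -3*u*v**2 - u*v - 2*v + 1, LT = u*v**2.

S(f_1,f_2): lcm = u**2*v**2. S = 2*u*v**3 + 2*u**2*v + 2*v**3 - 3*u*v - 3*v**2 - 2*u.
  leading term u*v**3: subtract (-3*v)·f_2 from 2*u*v**3 + 2*u**2*v + 2*v**3 - 3*u*v - 3*v**2 - 2*u → 2*u**2*v - 3*u*v**2 + 2*v**3 - 3*u*v - 2*v**2 - 2*u + 3*v
  leading term u**2*v: subtract (3*v)·f_1 from 2*u**2*v - 3*u*v**2 + 2*v**3 - 3*u*v - 2*v**2 - 2*u + 3*v → 2*v**3 - 3*u*v + v**2 - 2*u + 2*v
  leading term v**3: no divisor's leading term divides it; move 2*v**3 to the remainder.
  leading term u*v: no divisor's leading term divides it; move -3*u*v to the remainder.
  leading term v**2: no divisor's leading term divides it; move v**2 to the remainder.
  leading term u: no divisor's leading term divides it; move -2*u to the remainder.
  leading term v: no divisor's leading term divides it; move 2*v to the remainder.
  remainder 2*v**3 - 3*u*v + v**2 - 2*u + 2*v ≠ 0; add h_3 = 2*v**3 - 3*u*v + v**2 - 2*u + 2*v to the basis.

The other S-polynomials (S(f_1,h_3), S(f_2,h_3)) all reduce to 0 modulo the current basis, so we have a Gröbner basis.
Inter-reduce: drop elements whose leading term is divisible by another's, tail-reduce, and make monic.
Reduced Gröbner basis: {u*v**2 - 2*u*v + 3*v + 2, v**3 + 2*u*v - 3*v**2 - u + v, u**2 + 2*u*v + 2*v - 3}.
Label its elements g_1 = u*v**2 - 2*u*v + 3*v + 2, g_2 = v**3 + 2*u*v - 3*v**2 - u + v, g_3 = u**2 + 2*u*v + 2*v - 3.

Reduce p = 3*u*v**4 + u*v**3 + 2*v**3 + 2*u*v - v**2 - v modulo G:
  leading term u*v**4: subtract (3*v**2)·g_1 from 3*u*v**4 + u*v**3 + 2*v**3 + 2*u*v - v**2 - v → 2*u*v - v
  leading term u*v: no divisor's leading term divides it; move 2*u*v to the remainder.
  leading term v: no divisor's leading term divides it; move -v to the remainder.
  normal form = 2*u*v - v.
The normal form is nonzero, so p ∉ I. Since p minus its normal form lies in I, I + (p) = I + (r) where r = 2*u*v - v; decide whether this ideal is the whole ring.
Run Buchberger on G together with r (pairs among the g_i already reduce to 0 since G is a Gröbner basis):
g_1 = u*v**2 - 2*u*v + 3*v + 2, LT = u*v**2.
g_2 = v**3 + 2*u*v - 3*v**2 - u + v, LT = v**3.
g_3 = u**2 + 2*u*v + 2*v - 3, LT = u**2.
r = 2*u*v - v, LT = u*v.

S(g_1,r): lcm = u*v**2. S = -2*u*v - 3*v**2 + 3*v + 2.
  leading term u*v: subtract (-1)·r from -2*u*v - 3*v**2 + 3*v + 2 → -3*v**2 + 2*v + 2
  leading term v**2: no divisor's leading term divides it; move -3*v**2 to the remainder.
  leading term v: no divisor's leading term divides it; move 2*v to the remainder.
  leading term 1: no divisor's leading term divides it; move 2 to the remainder.
  remainder -3*v**2 + 2*v + 2 ≠ 0; add m_5 = -3*v**2 + 2*v + 2 to the basis.

S(g_2,r): lcm = u*v**3. S = 2*u**2*v - 3*u*v**2 - 3*v**3 - u**2 + u*v.
  leading term u**2*v: subtract (2*v)·g_3 from 2*u**2*v - 3*u*v**2 - 3*v**3 - u**2 + u*v → -3*v**3 - u**2 + u*v + 3*v**2 - v
  leading term v**3: subtract (-3)·g_2 from -3*v**3 - u**2 + u*v + 3*v**2 - v → -u**2 + v**2 - 3*u + 2*v
  leading term u**2: subtract (-1)·g_3 from -u**2 + v**2 - 3*u + 2*v → 2*u*v + v**2 - 3*u - 3*v - 3
  leading term u*v: subtract (1)·r from 2*u*v + v**2 - 3*u - 3*v - 3 → v**2 - 3*u - 2*v - 3
  leading term v**2: subtract (2)·m_5 from v**2 - 3*u - 2*v - 3 → -3*u + v
  leading term u: no divisor's leading term divides it; move -3*u to the remainder.
  leading term v: no divisor's leading term divides it; move v to the remainder.
  remainder -3*u + v ≠ 0; add m_6 = -3*u + v to the basis.

S(g_3,r): lcm = u**2*v. S = 2*u*v**2 - 3*u*v + 2*v**2 - 3*v.
  leading term u*v**2: subtract (2)·g_1 from 2*u*v**2 - 3*u*v + 2*v**2 - 3*v → u*v + 2*v**2 - 2*v + 3
  leading term u*v: subtract (-3)·r from u*v + 2*v**2 - 2*v + 3 → 2*v**2 + 2*v + 3
  leading term v**2: subtract (-3)·m_5 from 2*v**2 + 2*v + 3 → v + 2
  leading term v: no divisor's leading term divides it; move v to the remainder.
  leading term 1: no divisor's leading term divides it; move 2 to the remainder.
  remainder v + 2 ≠ 0; add m_7 = v + 2 to the basis.

The other S-polynomials (S(g_1,g_2), S(g_1,g_3), S(g_2,g_3), S(g_1,m_5), S(g_2,m_5), S(g_3,m_5), S(r,m_5), S(g_1,m_6), S(g_2,m_6), S(g_3,m_6), S(r,m_6), S(m_5,m_6), S(g_1,m_7), S(g_2,m_7), S(g_3,m_7), S(r,m_7), S(m_5,m_7), S(m_6,m_7)) all reduce to 0 modulo the current basis, so we have a Gröbner basis.
Inter-reduce: drop elements whose leading term is divisible by another's, tail-reduce, and make monic.
Reduced Gröbner basis: {u + 3, v + 2}.
The reduced Gröbner basis of I + (p) is {u + 3, v + 2} ≠ {1}, a proper ideal, so the enlarged system stays consistent: p is independent of I, with normal form 2*u*v - v.

3*u*v**4 + u*v**3 + 2*v**3 + 2*u*v - v**2 - v is independent of I; its normal form modulo I is 2*u*v - v.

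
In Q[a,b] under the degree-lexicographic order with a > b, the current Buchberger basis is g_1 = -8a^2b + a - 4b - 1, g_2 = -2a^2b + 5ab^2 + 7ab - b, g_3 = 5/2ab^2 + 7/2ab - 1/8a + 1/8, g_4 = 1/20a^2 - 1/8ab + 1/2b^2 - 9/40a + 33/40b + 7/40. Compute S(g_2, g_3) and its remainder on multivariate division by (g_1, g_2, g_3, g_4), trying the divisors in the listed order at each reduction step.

lcm(LM(g_2), LM(g_3)) = a^2b^2.
S = (lcm/LT(g_2))·g_2 − (lcm/LT(g_3))·g_3 = -5/2ab^3 - 7/5a^2b - 7/2ab^2 + 1/20a^2 + 1/2b^2 - 1/20a.
Reduce S modulo (g_1, g_2, g_3, g_4) in that order:
  leading term ab^3: subtract (-b)·g_3 from -5/2ab^3 - 7/5a^2b - 7/2ab^2 + 1/20a^2 + 1/2b^2 - 1/20a → -7/5a^2b + 1/20a^2 - 1/8ab + 1/2b^2 - 1/20a + 1/8b
  leading term a^2b: subtract (7/40)·g_1 from -7/5a^2b + 1/20a^2 - 1/8ab + 1/2b^2 - 1/20a + 1/8b → 1/20a^2 - 1/8ab + 1/2b^2 - 9/40a + 33/40b + 7/40
  leading term a^2: subtract (1)·g_4 from 1/20a^2 - 1/8ab + 1/2b^2 - 9/40a + 33/40b + 7/40 → 0
The remainder is 0, so this S-polynomial contributes no new basis element.

S(g_2, g_3) = -5/2ab^3 - 7/5a^2b - 7/2ab^2 + 1/20a^2 + 1/2b^2 - 1/20a; remainder on division = 0.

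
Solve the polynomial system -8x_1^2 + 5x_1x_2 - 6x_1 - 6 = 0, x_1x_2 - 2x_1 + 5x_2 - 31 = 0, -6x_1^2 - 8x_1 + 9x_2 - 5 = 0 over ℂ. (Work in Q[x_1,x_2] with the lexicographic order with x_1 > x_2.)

{(2, 5)}

Compute a lex Gröbner basis by Buchberger's algorithm.
f_1 = -8x_1^2 + 5x_1x_2 - 6x_1 - 6, LT = x_1^2.
f_2 = x_1x_2 - 2x_1 + 5x_2 - 31, LT = x_1x_2.
f_3 = -6x_1^2 - 8x_1 + 9x_2 - 5, LT = x_1^2.

S(f_1,f_2): lcm = x_1^2x_2. S = 2x_1^2 - 5/8x_1x_2^2 - 17/4x_1x_2 + 31x_1 + 3/4x_2.
  leading term x_1^2: subtract (-1/4)·f_1 from 2x_1^2 - 5/8x_1x_2^2 - 17/4x_1x_2 + 31x_1 + 3/4x_2 → -5/8x_1x_2^2 - 3x_1x_2 + 59/2x_1 + 3/4x_2 - 3/2
  leading term x_1x_2^2: subtract (-5/8x_2)·f_2 from -5/8x_1x_2^2 - 3x_1x_2 + 59/2x_1 + 3/4x_2 - 3/2 → -17/4x_1x_2 + 59/2x_1 + 25/8x_2^2 - 149/8x_2 - 3/2
  leading term x_1x_2: subtract (-17/4)·f_2 from -17/4x_1x_2 + 59/2x_1 + 25/8x_2^2 - 149/8x_2 - 3/2 → 21x_1 + 25/8x_2^2 + 21/8x_2 - 533/4
  leading term x_1: no divisor's leading term divides it; move 21x_1 to the remainder.
  leading term x_2^2: no divisor's leading term divides it; move 25/8x_2^2 to the remainder.
  leading term x_2: no divisor's leading term divides it; move 21/8x_2 to the remainder.
  leading term 1: no divisor's leading term divides it; move -533/4 to the remainder.
  remainder 21x_1 + 25/8x_2^2 + 21/8x_2 - 533/4 ≠ 0; add h_4 = 21x_1 + 25/8x_2^2 + 21/8x_2 - 533/4 to the basis.

S(f_1,f_3): lcm = x_1^2. S = -5/8x_1x_2 - 7/12x_1 + 3/2x_2 - 1/12.
  leading term x_1x_2: subtract (-5/8)·f_2 from -5/8x_1x_2 - 7/12x_1 + 3/2x_2 - 1/12 → -11/6x_1 + 37/8x_2 - 467/24
  leading term x_1: subtract (-11/126)·h_4 from -11/6x_1 + 37/8x_2 - 467/24 → 275/1008x_2^2 + 233/48x_2 - 7835/252
  leading term x_2^2: no divisor's leading term divides it; move 275/1008x_2^2 to the remainder.
  leading term x_2: no divisor's leading term divides it; move 233/48x_2 to the remainder.
  leading term 1: no divisor's leading term divides it; move -7835/252 to the remainder.
  remainder 275/1008x_2^2 + 233/48x_2 - 7835/252 ≠ 0; add h_5 = 275/1008x_2^2 + 233/48x_2 - 7835/252 to the basis.

S(f_2,f_3): lcm = x_1^2x_2. S = -2x_1^2 + 11/3x_1x_2 - 31x_1 + 3/2x_2^2 - 5/6x_2.
  leading term x_1^2: subtract (1/4)·f_1 from -2x_1^2 + 11/3x_1x_2 - 31x_1 + 3/2x_2^2 - 5/6x_2 → 29/12x_1x_2 - 59/2x_1 + 3/2x_2^2 - 5/6x_2 + 3/2
  leading term x_1x_2: subtract (29/12)·f_2 from 29/12x_1x_2 - 59/2x_1 + 3/2x_2^2 - 5/6x_2 + 3/2 → -74/3x_1 + 3/2x_2^2 - 155/12x_2 + 917/12
  leading term x_1: subtract (-74/63)·h_4 from -74/3x_1 + 3/2x_2^2 - 155/12x_2 + 917/12 → 1303/252x_2^2 - 59/6x_2 - 20185/252
  leading term x_2^2: subtract (5212/275)·h_5 from 1303/252x_2^2 - 59/6x_2 - 20185/252 → -336049/3300x_2 + 336049/660
  leading term x_2: no divisor's leading term divides it; move -336049/3300x_2 to the remainder.
  leading term 1: no divisor's leading term divides it; move 336049/660 to the remainder.
  remainder -336049/3300x_2 + 336049/660 ≠ 0; add h_6 = -336049/3300x_2 + 336049/660 to the basis.

The other S-polynomials (S(f_1,h_4), S(f_2,h_4), S(f_3,h_4), S(f_1,h_5), S(f_2,h_5), S(f_3,h_5), S(h_4,h_5), S(f_1,h_6), S(f_2,h_6), S(f_3,h_6), S(h_4,h_6), S(h_5,h_6)) all reduce to 0 modulo the current basis, so we have a Gröbner basis.
Inter-reduce: drop elements whose leading term is divisible by another's, tail-reduce, and make monic.
Reduced Gröbner basis: {x_1 - 2, x_2 - 5}.

The lex basis is triangular: the last element involves only x_2. Solving x_2 - 5 = 0 gives x_2 ∈ {5}; substituting each value into the earlier elements determines the remaining variables.
  x_2 = 5: the earlier basis element becomes x_1 - 2 = 0, giving x_1 = 2 — point (2, 5).
Each listed point satisfies every original equation (direct substitution).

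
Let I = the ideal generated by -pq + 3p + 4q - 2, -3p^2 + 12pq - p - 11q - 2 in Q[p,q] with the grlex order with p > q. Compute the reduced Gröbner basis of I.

f_1 = -pq + 3p + 4q - 2, LT = pq.
f_2 = -3p^2 + 12pq - p - 11q - 2, LT = p^2.

S(f_1,f_2): lcm = p^2q. S = 4pq^2 - 3p^2 - 13/3pq - 11/3q^2 + 2p - 2/3q.
  leading term pq^2: subtract (-4q)·f_1 from 4pq^2 - 3p^2 - 13/3pq - 11/3q^2 + 2p - 2/3q → -3p^2 + 23/3pq + 37/3q^2 + 2p - 26/3q
  leading term p^2: subtract (1)·f_2 from -3p^2 + 23/3pq + 37/3q^2 + 2p - 26/3q → -13/3pq + 37/3q^2 + 3p + 7/3q + 2
  leading term pq: subtract (13/3)·f_1 from -13/3pq + 37/3q^2 + 3p + 7/3q + 2 → 37/3q^2 - 10p - 15q + 32/3
  leading term q^2: no divisor's leading term divides it; move 37/3q^2 to the remainder.
  leading term p: no divisor's leading term divides it; move -10p to the remainder.
  leading term q: no divisor's leading term divides it; move -15q to the remainder.
  leading term 1: no divisor's leading term divides it; move 32/3 to the remainder.
  remainder 37/3q^2 - 10p - 15q + 32/3 ≠ 0; add g_3 = 37/3q^2 - 10p - 15q + 32/3 to the basis.

The other S-polynomials (S(f_1,g_3), S(f_2,g_3)) all reduce to 0 modulo the current basis, so we have a Gröbner basis.

G = {p^2 - 35/3p - 37/3q + 26/3, pq - 3p - 4q + 2, q^2 - 30/37p - 45/37q + 32/37}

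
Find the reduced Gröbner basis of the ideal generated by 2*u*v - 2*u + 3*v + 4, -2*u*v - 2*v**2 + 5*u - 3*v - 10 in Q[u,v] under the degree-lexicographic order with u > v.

f_1 = 2*u*v - 2*u + 3*v + 4, LT = u*v.
f_2 = -2*u*v - 2*v**2 + 5*u - 3*v - 10, LT = u*v.

S(f_1,f_2): lcm = u*v. S = -v**2 + 3/2*u - 3.
  leading term v**2: no divisor's leading term divides it; move -v**2 to the remainder.
  leading term u: no divisor's leading term divides it; move 3/2*u to the remainder.
  leading term 1: no divisor's leading term divides it; move -3 to the remainder.
  remainder -v**2 + 3/2*u - 3 ≠ 0; add g_3 = -v**2 + 3/2*u - 3 to the basis.

S(f_1,g_3): lcm = u*v**2. S = 3/2*u**2 - u*v + 3/2*v**2 - 3*u + 2*v.
  leading term u**2: no divisor's leading term divides it; move 3/2*u**2 to the remainder.
  leading term u*v: subtract (-1/2)·f_1 from -u*v + 3/2*v**2 - 3*u + 2*v → 3/2*v**2 - 4*u + 7/2*v + 2
  leading term v**2: subtract (-3/2)·g_3 from 3/2*v**2 - 4*u + 7/2*v + 2 → -7/4*u + 7/2*v - 5/2
  leading term u: no divisor's leading term divides it; move -7/4*u to the remainder.
  leading term v: no divisor's leading term divides it; move 7/2*v to the remainder.
  leading term 1: no divisor's leading term divides it; move -5/2 to the remainder.
  remainder 3/2*u**2 - 7/4*u + 7/2*v - 5/2 ≠ 0; add g_4 = 3/2*u**2 - 7/4*u + 7/2*v - 5/2 to the basis.

The other S-polynomials (S(f_2,g_3), S(f_1,g_4), S(f_2,g_4), S(g_3,g_4)) all reduce to 0 modulo the current basis, so we have a Gröbner basis.
Inter-reduce: drop elements whose leading term is divisible by another's, tail-reduce, and make monic.

G = {u**2 - 7/6*u + 7/3*v - 5/3, u*v - u + 3/2*v + 2, v**2 - 3/2*u + 3}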